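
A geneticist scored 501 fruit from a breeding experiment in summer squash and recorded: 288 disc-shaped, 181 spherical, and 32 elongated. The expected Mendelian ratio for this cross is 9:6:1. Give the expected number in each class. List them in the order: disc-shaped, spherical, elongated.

281.8125, 187.875, 31.3125

Expected counts for N = 501 under a 9:6:1 ratio (total parts = 16):
  disc-shaped: 501 × 9/16 = 281.8125
  spherical: 501 × 6/16 = 187.875
  elongated: 501 × 1/16 = 31.3125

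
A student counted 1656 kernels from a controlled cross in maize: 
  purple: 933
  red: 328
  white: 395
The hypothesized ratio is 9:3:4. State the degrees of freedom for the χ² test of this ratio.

2

A goodness-of-fit test with 3 phenotype classes has df = 3 − 1 = 2.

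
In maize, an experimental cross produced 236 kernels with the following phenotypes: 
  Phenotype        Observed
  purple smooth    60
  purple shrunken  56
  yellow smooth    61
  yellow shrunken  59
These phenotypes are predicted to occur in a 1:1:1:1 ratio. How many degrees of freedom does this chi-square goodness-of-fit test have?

A goodness-of-fit test with 4 phenotype classes has df = 4 − 1 = 3.

3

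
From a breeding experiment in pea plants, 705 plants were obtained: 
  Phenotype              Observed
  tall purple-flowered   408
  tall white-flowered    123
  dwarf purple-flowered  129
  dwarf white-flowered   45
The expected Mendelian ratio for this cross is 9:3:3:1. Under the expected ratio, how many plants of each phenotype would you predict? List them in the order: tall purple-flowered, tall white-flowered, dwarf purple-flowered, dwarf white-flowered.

The 9:3:3:1 ratio has 16 parts, so with N = 705 the expected counts are:
  tall purple-flowered: 705 × 9/16 = 396.5625
  tall white-flowered: 705 × 3/16 = 132.1875
  dwarf purple-flowered: 705 × 3/16 = 132.1875
  dwarf white-flowered: 705 × 1/16 = 44.0625

396.5625, 132.1875, 132.1875, 44.0625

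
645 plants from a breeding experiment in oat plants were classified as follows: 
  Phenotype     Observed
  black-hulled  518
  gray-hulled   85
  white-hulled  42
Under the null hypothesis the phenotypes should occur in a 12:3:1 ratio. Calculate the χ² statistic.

The 12:3:1 ratio has 16 parts, so with N = 645 the expected counts are:
  black-hulled: 645 × 12/16 = 483.75
  gray-hulled: 645 × 3/16 = 120.9375
  white-hulled: 645 × 1/16 = 40.3125
χ² = Σ (O − E)² / E
  black-hulled: (518 − 483.75)² / 483.75 = 2.4249
  gray-hulled: (85 − 120.9375)² / 120.9375 = 10.6791
  white-hulled: (42 − 40.3125)² / 40.3125 = 0.0706
χ² = 2.4249 + 10.6791 + 0.0706 = 13.1746 ≈ 13.175

13.175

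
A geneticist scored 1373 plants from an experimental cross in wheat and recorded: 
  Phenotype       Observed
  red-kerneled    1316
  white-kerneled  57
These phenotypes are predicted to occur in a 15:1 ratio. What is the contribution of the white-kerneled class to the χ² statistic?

9.674

Expected counts for N = 1373 under a 15:1 ratio (total parts = 16):
  red-kerneled: 1373 × 15/16 = 1287.1875
  white-kerneled: 1373 × 1/16 = 85.8125
Contribution of white-kerneled: (57 − 85.8125)² / 85.8125 = 9.6741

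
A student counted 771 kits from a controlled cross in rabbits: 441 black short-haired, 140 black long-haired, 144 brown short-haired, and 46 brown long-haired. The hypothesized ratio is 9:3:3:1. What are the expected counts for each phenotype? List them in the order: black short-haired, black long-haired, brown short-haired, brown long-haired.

The 9:3:3:1 ratio has 16 parts, so with N = 771 the expected counts are:
  black short-haired: 771 × 9/16 = 433.6875
  black long-haired: 771 × 3/16 = 144.5625
  brown short-haired: 771 × 3/16 = 144.5625
  brown long-haired: 771 × 1/16 = 48.1875

433.6875, 144.5625, 144.5625, 48.1875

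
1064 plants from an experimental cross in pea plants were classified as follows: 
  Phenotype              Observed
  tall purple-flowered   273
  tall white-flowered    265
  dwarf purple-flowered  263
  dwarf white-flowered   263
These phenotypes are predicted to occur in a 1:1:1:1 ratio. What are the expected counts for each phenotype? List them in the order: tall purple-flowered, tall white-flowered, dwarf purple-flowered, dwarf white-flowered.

Total ratio parts = 4. Expected numbers out of 1064:
  tall purple-flowered: 1064 × 1/4 = 266
  tall white-flowered: 1064 × 1/4 = 266
  dwarf purple-flowered: 1064 × 1/4 = 266
  dwarf white-flowered: 1064 × 1/4 = 266

266, 266, 266, 266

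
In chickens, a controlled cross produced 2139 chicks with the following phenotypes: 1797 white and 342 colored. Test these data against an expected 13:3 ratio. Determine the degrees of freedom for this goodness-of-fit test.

1

A goodness-of-fit test with 2 phenotype classes has df = 2 − 1 = 1.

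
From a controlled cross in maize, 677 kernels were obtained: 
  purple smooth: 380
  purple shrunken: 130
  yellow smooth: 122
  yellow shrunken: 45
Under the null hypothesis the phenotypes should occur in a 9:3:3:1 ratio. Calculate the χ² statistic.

Under the 9:3:3:1 hypothesis (Σ ratio = 16, N = 677):
  purple smooth: 677 × 9/16 = 380.8125
  purple shrunken: 677 × 3/16 = 126.9375
  yellow smooth: 677 × 3/16 = 126.9375
  yellow shrunken: 677 × 1/16 = 42.3125
χ² = Σ (O − E)² / E
  purple smooth: (380 − 380.8125)² / 380.8125 = 0.0017
  purple shrunken: (130 − 126.9375)² / 126.9375 = 0.0739
  yellow smooth: (122 − 126.9375)² / 126.9375 = 0.1921
  yellow shrunken: (45 − 42.3125)² / 42.3125 = 0.1707
χ² = 0.0017 + 0.0739 + 0.1921 + 0.1707 = 0.4384 ≈ 0.438

0.438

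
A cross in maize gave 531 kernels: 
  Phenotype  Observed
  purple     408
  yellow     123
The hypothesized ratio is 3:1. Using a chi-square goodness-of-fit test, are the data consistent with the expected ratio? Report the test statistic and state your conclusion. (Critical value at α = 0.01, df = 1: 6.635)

0.955; consistent

The 3:1 ratio has 4 parts, so with N = 531 the expected counts are:
  purple: 531 × 3/4 = 398.25
  yellow: 531 × 1/4 = 132.75
χ² = Σ (O − E)² / E
  purple: (408 − 398.25)² / 398.25 = 0.2387
  yellow: (123 − 132.75)² / 132.75 = 0.7161
χ² = 0.2387 + 0.7161 = 0.9548 ≈ 0.955
Degrees of freedom = 2 − 1 = 1; critical value at α = 0.01 is 6.635.
Since 0.955 < 6.635, we fail to reject the null hypothesis — the data are consistent with the 3:1 ratio.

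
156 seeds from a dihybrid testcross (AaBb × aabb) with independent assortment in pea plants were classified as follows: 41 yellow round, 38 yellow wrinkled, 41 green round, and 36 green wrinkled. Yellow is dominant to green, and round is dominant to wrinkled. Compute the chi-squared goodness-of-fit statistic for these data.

0.462

A dihybrid testcross with independent assortment gives a 1:1:1:1 ratio.
Expected counts for N = 156 under a 1:1:1:1 ratio (total parts = 4):
  yellow round: 156 × 1/4 = 39
  yellow wrinkled: 156 × 1/4 = 39
  green round: 156 × 1/4 = 39
  green wrinkled: 156 × 1/4 = 39
χ² = Σ (O − E)² / E
  yellow round: (41 − 39)² / 39 = 0.1026
  yellow wrinkled: (38 − 39)² / 39 = 0.0256
  green round: (41 − 39)² / 39 = 0.1026
  green wrinkled: (36 − 39)² / 39 = 0.2308
χ² = 0.1026 + 0.0256 + 0.1026 + 0.2308 = 0.4616 ≈ 0.462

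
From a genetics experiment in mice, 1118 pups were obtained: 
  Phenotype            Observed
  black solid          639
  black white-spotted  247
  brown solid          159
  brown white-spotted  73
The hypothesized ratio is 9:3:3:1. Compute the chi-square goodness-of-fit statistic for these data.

The 9:3:3:1 ratio has 16 parts, so with N = 1118 the expected counts are:
  black solid: 1118 × 9/16 = 628.875
  black white-spotted: 1118 × 3/16 = 209.625
  brown solid: 1118 × 3/16 = 209.625
  brown white-spotted: 1118 × 1/16 = 69.875
χ² = Σ (O − E)² / E
  black solid: (639 − 628.875)² / 628.875 = 0.1630
  black white-spotted: (247 − 209.625)² / 209.625 = 6.6638
  brown solid: (159 − 209.625)² / 209.625 = 12.2261
  brown white-spotted: (73 − 69.875)² / 69.875 = 0.1398
χ² = 0.1630 + 6.6638 + 12.2261 + 0.1398 = 19.1927 ≈ 19.193

19.193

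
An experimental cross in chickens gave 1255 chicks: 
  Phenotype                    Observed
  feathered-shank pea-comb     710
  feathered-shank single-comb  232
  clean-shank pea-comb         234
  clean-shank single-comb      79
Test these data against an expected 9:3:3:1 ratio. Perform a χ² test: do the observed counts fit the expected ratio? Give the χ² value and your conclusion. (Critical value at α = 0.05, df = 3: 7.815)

0.081; consistent

Under the 9:3:3:1 hypothesis (Σ ratio = 16, N = 1255):
  feathered-shank pea-comb: 1255 × 9/16 = 705.9375
  feathered-shank single-comb: 1255 × 3/16 = 235.3125
  clean-shank pea-comb: 1255 × 3/16 = 235.3125
  clean-shank single-comb: 1255 × 1/16 = 78.4375
χ² = Σ (O − E)² / E
  feathered-shank pea-comb: (710 − 705.9375)² / 705.9375 = 0.0234
  feathered-shank single-comb: (232 − 235.3125)² / 235.3125 = 0.0466
  clean-shank pea-comb: (234 − 235.3125)² / 235.3125 = 0.0073
  clean-shank single-comb: (79 − 78.4375)² / 78.4375 = 0.0040
χ² = 0.0234 + 0.0466 + 0.0073 + 0.0040 = 0.0813 ≈ 0.081
Degrees of freedom = 4 − 1 = 3; critical value at α = 0.05 is 7.815.
Since 0.081 < 7.815, we fail to reject the null hypothesis — the data are consistent with the 9:3:3:1 ratio.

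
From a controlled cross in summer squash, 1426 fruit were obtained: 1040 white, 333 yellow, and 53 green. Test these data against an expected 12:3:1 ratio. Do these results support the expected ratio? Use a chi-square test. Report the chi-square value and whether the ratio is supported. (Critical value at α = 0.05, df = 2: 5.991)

The 12:3:1 ratio has 16 parts, so with N = 1426 the expected counts are:
  white: 1426 × 12/16 = 1069.5
  yellow: 1426 × 3/16 = 267.375
  green: 1426 × 1/16 = 89.125
χ² = Σ (O − E)² / E
  white: (1040 − 1069.5)² / 1069.5 = 0.8137
  yellow: (333 − 267.375)² / 267.375 = 16.1071
  green: (53 − 89.125)² / 89.125 = 14.6425
χ² = 0.8137 + 16.1071 + 14.6425 = 31.5633 ≈ 31.563
Degrees of freedom = 3 − 1 = 2; critical value at α = 0.05 is 5.991.
Since 31.563 > 5.991, we reject the null hypothesis — the data do not fit the 12:3:1 ratio.

31.563; not consistent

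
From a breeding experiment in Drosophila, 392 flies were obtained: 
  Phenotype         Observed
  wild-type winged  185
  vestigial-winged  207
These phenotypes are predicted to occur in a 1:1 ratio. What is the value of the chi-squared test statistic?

1.235

Under the 1:1 hypothesis (Σ ratio = 2, N = 392):
  wild-type winged: 392 × 1/2 = 196
  vestigial-winged: 392 × 1/2 = 196
χ² = Σ (O − E)² / E
  wild-type winged: (185 − 196)² / 196 = 0.6173
  vestigial-winged: (207 − 196)² / 196 = 0.6173
χ² = 0.6173 + 0.6173 = 1.2346 ≈ 1.235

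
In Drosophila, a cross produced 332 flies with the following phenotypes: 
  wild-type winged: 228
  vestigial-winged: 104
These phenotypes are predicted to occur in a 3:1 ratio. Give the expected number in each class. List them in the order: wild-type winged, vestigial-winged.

249, 83

Under the 3:1 hypothesis (Σ ratio = 4, N = 332):
  wild-type winged: 332 × 3/4 = 249
  vestigial-winged: 332 × 1/4 = 83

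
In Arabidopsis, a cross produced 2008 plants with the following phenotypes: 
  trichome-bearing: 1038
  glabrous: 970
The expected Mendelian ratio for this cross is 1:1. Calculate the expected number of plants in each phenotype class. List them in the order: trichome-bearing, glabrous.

1004, 1004

The 1:1 ratio has 2 parts, so with N = 2008 the expected counts are:
  trichome-bearing: 2008 × 1/2 = 1004
  glabrous: 2008 × 1/2 = 1004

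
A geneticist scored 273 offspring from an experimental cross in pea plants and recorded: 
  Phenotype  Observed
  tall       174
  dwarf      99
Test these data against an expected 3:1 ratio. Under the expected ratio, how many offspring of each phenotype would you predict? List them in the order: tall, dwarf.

204.75, 68.25

Expected counts for N = 273 under a 3:1 ratio (total parts = 4):
  tall: 273 × 3/4 = 204.75
  dwarf: 273 × 1/4 = 68.25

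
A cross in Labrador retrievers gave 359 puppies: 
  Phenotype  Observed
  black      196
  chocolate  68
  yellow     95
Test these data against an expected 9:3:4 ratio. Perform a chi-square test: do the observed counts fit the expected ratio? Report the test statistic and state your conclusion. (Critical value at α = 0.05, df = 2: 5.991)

Total ratio parts = 16. Expected numbers out of 359:
  black: 359 × 9/16 = 201.9375
  chocolate: 359 × 3/16 = 67.3125
  yellow: 359 × 4/16 = 89.75
χ² = Σ (O − E)² / E
  black: (196 − 201.9375)² / 201.9375 = 0.1746
  chocolate: (68 − 67.3125)² / 67.3125 = 0.0070
  yellow: (95 − 89.75)² / 89.75 = 0.3071
χ² = 0.1746 + 0.0070 + 0.3071 = 0.4887 ≈ 0.489
Degrees of freedom = 3 − 1 = 2; critical value at α = 0.05 is 5.991.
Since 0.489 < 5.991, we fail to reject the null hypothesis — the data are consistent with the 9:3:4 ratio.

0.489; consistent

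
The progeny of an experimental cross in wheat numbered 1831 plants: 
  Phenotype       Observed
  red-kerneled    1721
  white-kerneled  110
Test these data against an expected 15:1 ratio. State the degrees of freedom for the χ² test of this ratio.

1

A goodness-of-fit test with 2 phenotype classes has df = 2 − 1 = 1.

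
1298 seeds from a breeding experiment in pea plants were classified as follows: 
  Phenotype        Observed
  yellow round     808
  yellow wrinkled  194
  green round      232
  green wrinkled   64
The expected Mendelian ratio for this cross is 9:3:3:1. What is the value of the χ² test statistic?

The 9:3:3:1 ratio has 16 parts, so with N = 1298 the expected counts are:
  yellow round: 1298 × 9/16 = 730.125
  yellow wrinkled: 1298 × 3/16 = 243.375
  green round: 1298 × 3/16 = 243.375
  green wrinkled: 1298 × 1/16 = 81.125
χ² = Σ (O − E)² / E
  yellow round: (808 − 730.125)² / 730.125 = 8.3061
  yellow wrinkled: (194 − 243.375)² / 243.375 = 10.0170
  green round: (232 − 243.375)² / 243.375 = 0.5317
  green wrinkled: (64 − 81.125)² / 81.125 = 3.6150
χ² = 8.3061 + 10.0170 + 0.5317 + 3.6150 = 22.4698 ≈ 22.470

22.470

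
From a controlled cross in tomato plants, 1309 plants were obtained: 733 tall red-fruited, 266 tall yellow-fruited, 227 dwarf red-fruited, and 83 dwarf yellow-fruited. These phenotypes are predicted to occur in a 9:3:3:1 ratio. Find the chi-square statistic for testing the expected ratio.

3.140

The 9:3:3:1 ratio has 16 parts, so with N = 1309 the expected counts are:
  tall red-fruited: 1309 × 9/16 = 736.3125
  tall yellow-fruited: 1309 × 3/16 = 245.4375
  dwarf red-fruited: 1309 × 3/16 = 245.4375
  dwarf yellow-fruited: 1309 × 1/16 = 81.8125
χ² = Σ (O − E)² / E
  tall red-fruited: (733 − 736.3125)² / 736.3125 = 0.0149
  tall yellow-fruited: (266 − 245.4375)² / 245.4375 = 1.7227
  dwarf red-fruited: (227 − 245.4375)² / 245.4375 = 1.3850
  dwarf yellow-fruited: (83 − 81.8125)² / 81.8125 = 0.0172
χ² = 0.0149 + 1.7227 + 1.3850 + 0.0172 = 3.1398 ≈ 3.140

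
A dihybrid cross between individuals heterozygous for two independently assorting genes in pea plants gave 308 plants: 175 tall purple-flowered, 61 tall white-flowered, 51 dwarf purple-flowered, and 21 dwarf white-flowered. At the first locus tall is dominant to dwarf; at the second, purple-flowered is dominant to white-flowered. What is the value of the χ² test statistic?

A dihybrid F₂ with independent assortment and complete dominance at both loci gives a 9:3:3:1 phenotypic ratio.
Total ratio parts = 16. Expected numbers out of 308:
  tall purple-flowered: 308 × 9/16 = 173.25
  tall white-flowered: 308 × 3/16 = 57.75
  dwarf purple-flowered: 308 × 3/16 = 57.75
  dwarf white-flowered: 308 × 1/16 = 19.25
χ² = Σ (O − E)² / E
  tall purple-flowered: (175 − 173.25)² / 173.25 = 0.0177
  tall white-flowered: (61 − 57.75)² / 57.75 = 0.1829
  dwarf purple-flowered: (51 − 57.75)² / 57.75 = 0.7890
  dwarf white-flowered: (21 − 19.25)² / 19.25 = 0.1591
χ² = 0.0177 + 0.1829 + 0.7890 + 0.1591 = 1.1487 ≈ 1.149

1.149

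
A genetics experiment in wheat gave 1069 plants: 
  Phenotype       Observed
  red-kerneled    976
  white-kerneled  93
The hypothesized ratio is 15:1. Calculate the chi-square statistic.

10.949

Under the 15:1 hypothesis (Σ ratio = 16, N = 1069):
  red-kerneled: 1069 × 15/16 = 1002.1875
  white-kerneled: 1069 × 1/16 = 66.8125
χ² = Σ (O − E)² / E
  red-kerneled: (976 − 1002.1875)² / 1002.1875 = 0.6843
  white-kerneled: (93 − 66.8125)² / 66.8125 = 10.2643
χ² = 0.6843 + 10.2643 = 10.9486 ≈ 10.949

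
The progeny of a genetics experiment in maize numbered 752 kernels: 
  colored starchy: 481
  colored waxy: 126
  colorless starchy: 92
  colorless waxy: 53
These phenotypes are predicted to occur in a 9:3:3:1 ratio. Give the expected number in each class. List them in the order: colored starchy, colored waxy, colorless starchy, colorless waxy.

The 9:3:3:1 ratio has 16 parts, so with N = 752 the expected counts are:
  colored starchy: 752 × 9/16 = 423
  colored waxy: 752 × 3/16 = 141
  colorless starchy: 752 × 3/16 = 141
  colorless waxy: 752 × 1/16 = 47

423, 141, 141, 47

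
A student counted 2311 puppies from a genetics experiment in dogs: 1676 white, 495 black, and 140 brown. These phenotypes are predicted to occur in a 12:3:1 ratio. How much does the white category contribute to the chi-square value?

The 12:3:1 ratio has 16 parts, so with N = 2311 the expected counts are:
  white: 2311 × 12/16 = 1733.25
  black: 2311 × 3/16 = 433.3125
  brown: 2311 × 1/16 = 144.4375
Contribution of white: (1676 − 1733.25)² / 1733.25 = 1.8910

1.891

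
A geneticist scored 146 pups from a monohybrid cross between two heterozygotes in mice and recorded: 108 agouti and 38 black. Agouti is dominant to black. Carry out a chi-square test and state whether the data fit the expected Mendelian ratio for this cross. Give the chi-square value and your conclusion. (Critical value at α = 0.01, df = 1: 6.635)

0.082; consistent

For a monohybrid cross between heterozygotes with complete dominance, the expected phenotypic ratio is 3:1.
Expected counts for N = 146 under a 3:1 ratio (total parts = 4):
  agouti: 146 × 3/4 = 109.5
  black: 146 × 1/4 = 36.5
χ² = Σ (O − E)² / E
  agouti: (108 − 109.5)² / 109.5 = 0.0205
  black: (38 − 36.5)² / 36.5 = 0.0616
χ² = 0.0205 + 0.0616 = 0.0821 ≈ 0.082
Degrees of freedom = 2 − 1 = 1; critical value at α = 0.01 is 6.635.
Since 0.082 < 6.635, we fail to reject the null hypothesis — the data are consistent with the 3:1 ratio.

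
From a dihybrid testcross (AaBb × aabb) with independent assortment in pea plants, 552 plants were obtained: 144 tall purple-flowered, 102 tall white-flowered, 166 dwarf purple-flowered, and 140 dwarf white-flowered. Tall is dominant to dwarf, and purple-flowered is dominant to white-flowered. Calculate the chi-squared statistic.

A dihybrid testcross with independent assortment gives a 1:1:1:1 ratio.
Under the 1:1:1:1 hypothesis (Σ ratio = 4, N = 552):
  tall purple-flowered: 552 × 1/4 = 138
  tall white-flowered: 552 × 1/4 = 138
  dwarf purple-flowered: 552 × 1/4 = 138
  dwarf white-flowered: 552 × 1/4 = 138
χ² = Σ (O − E)² / E
  tall purple-flowered: (144 − 138)² / 138 = 0.2609
  tall white-flowered: (102 − 138)² / 138 = 9.3913
  dwarf purple-flowered: (166 − 138)² / 138 = 5.6812
  dwarf white-flowered: (140 − 138)² / 138 = 0.0290
χ² = 0.2609 + 9.3913 + 5.6812 + 0.0290 = 15.3624 ≈ 15.362

15.362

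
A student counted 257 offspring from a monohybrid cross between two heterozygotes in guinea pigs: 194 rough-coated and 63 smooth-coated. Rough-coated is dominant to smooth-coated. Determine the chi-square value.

0.032

For a monohybrid cross between heterozygotes with complete dominance, the expected phenotypic ratio is 3:1.
Expected counts for N = 257 under a 3:1 ratio (total parts = 4):
  rough-coated: 257 × 3/4 = 192.75
  smooth-coated: 257 × 1/4 = 64.25
χ² = Σ (O − E)² / E
  rough-coated: (194 − 192.75)² / 192.75 = 0.0081
  smooth-coated: (63 − 64.25)² / 64.25 = 0.0243
χ² = 0.0081 + 0.0243 = 0.0324 ≈ 0.032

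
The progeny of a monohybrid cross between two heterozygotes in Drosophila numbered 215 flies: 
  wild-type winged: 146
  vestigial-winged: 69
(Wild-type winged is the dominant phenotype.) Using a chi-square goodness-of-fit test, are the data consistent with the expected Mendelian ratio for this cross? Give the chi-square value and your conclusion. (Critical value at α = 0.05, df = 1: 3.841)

5.769; not consistent

For a monohybrid cross between heterozygotes with complete dominance, the expected phenotypic ratio is 3:1.
Under the 3:1 hypothesis (Σ ratio = 4, N = 215):
  wild-type winged: 215 × 3/4 = 161.25
  vestigial-winged: 215 × 1/4 = 53.75
χ² = Σ (O − E)² / E
  wild-type winged: (146 − 161.25)² / 161.25 = 1.4422
  vestigial-winged: (69 − 53.75)² / 53.75 = 4.3267
χ² = 1.4422 + 4.3267 = 5.7689 ≈ 5.769
Degrees of freedom = 2 − 1 = 1; critical value at α = 0.05 is 3.841.
Since 5.769 > 3.841, we reject the null hypothesis — the data do not fit the 3:1 ratio.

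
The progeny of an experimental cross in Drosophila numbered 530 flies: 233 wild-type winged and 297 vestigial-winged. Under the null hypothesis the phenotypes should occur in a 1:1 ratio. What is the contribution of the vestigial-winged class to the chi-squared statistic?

3.864

Under the 1:1 hypothesis (Σ ratio = 2, N = 530):
  wild-type winged: 530 × 1/2 = 265
  vestigial-winged: 530 × 1/2 = 265
Contribution of vestigial-winged: (297 − 265)² / 265 = 3.8642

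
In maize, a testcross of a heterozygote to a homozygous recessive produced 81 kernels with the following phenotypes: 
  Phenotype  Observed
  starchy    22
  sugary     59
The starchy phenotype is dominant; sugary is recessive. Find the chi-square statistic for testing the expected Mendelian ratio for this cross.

A testcross of a heterozygote (Aa × aa) gives a 1:1 phenotypic ratio.
Under the 1:1 hypothesis (Σ ratio = 2, N = 81):
  starchy: 81 × 1/2 = 40.5
  sugary: 81 × 1/2 = 40.5
χ² = Σ (O − E)² / E
  starchy: (22 − 40.5)² / 40.5 = 8.4506
  sugary: (59 − 40.5)² / 40.5 = 8.4506
χ² = 8.4506 + 8.4506 = 16.9012 ≈ 16.901

16.901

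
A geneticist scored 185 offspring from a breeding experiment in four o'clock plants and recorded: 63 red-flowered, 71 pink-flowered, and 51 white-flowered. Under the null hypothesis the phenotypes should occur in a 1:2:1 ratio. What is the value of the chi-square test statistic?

Expected counts for N = 185 under a 1:2:1 ratio (total parts = 4):
  red-flowered: 185 × 1/4 = 46.25
  pink-flowered: 185 × 2/4 = 92.5
  white-flowered: 185 × 1/4 = 46.25
χ² = Σ (O − E)² / E
  red-flowered: (63 − 46.25)² / 46.25 = 6.0662
  pink-flowered: (71 − 92.5)² / 92.5 = 4.9973
  white-flowered: (51 − 46.25)² / 46.25 = 0.4878
χ² = 6.0662 + 4.9973 + 0.4878 = 11.5513 ≈ 11.551

11.551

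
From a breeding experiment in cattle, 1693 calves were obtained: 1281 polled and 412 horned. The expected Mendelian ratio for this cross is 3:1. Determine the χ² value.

0.399

Expected counts for N = 1693 under a 3:1 ratio (total parts = 4):
  polled: 1693 × 3/4 = 1269.75
  horned: 1693 × 1/4 = 423.25
χ² = Σ (O − E)² / E
  polled: (1281 − 1269.75)² / 1269.75 = 0.0997
  horned: (412 − 423.25)² / 423.25 = 0.2990
χ² = 0.0997 + 0.2990 = 0.3987 ≈ 0.399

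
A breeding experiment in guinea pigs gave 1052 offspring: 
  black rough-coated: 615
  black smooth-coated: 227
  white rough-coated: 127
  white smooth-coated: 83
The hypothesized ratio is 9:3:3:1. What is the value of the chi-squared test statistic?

Under the 9:3:3:1 hypothesis (Σ ratio = 16, N = 1052):
  black rough-coated: 1052 × 9/16 = 591.75
  black smooth-coated: 1052 × 3/16 = 197.25
  white rough-coated: 1052 × 3/16 = 197.25
  white smooth-coated: 1052 × 1/16 = 65.75
χ² = Σ (O − E)² / E
  black rough-coated: (615 − 591.75)² / 591.75 = 0.9135
  black smooth-coated: (227 − 197.25)² / 197.25 = 4.4870
  white rough-coated: (127 − 197.25)² / 197.25 = 25.0193
  white smooth-coated: (83 − 65.75)² / 65.75 = 4.5257
χ² = 0.9135 + 4.4870 + 25.0193 + 4.5257 = 34.9455 ≈ 34.946

34.946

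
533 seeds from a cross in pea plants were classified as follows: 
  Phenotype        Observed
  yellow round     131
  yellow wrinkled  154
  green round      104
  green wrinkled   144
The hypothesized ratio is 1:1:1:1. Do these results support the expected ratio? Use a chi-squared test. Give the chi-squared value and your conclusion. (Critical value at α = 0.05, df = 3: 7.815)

10.557; not consistent

The 1:1:1:1 ratio has 4 parts, so with N = 533 the expected counts are:
  yellow round: 533 × 1/4 = 133.25
  yellow wrinkled: 533 × 1/4 = 133.25
  green round: 533 × 1/4 = 133.25
  green wrinkled: 533 × 1/4 = 133.25
χ² = Σ (O − E)² / E
  yellow round: (131 − 133.25)² / 133.25 = 0.0380
  yellow wrinkled: (154 − 133.25)² / 133.25 = 3.2312
  green round: (104 − 133.25)² / 133.25 = 6.4207
  green wrinkled: (144 − 133.25)² / 133.25 = 0.8673
χ² = 0.0380 + 3.2312 + 6.4207 + 0.8673 = 10.5572 ≈ 10.557
Degrees of freedom = 4 − 1 = 3; critical value at α = 0.05 is 7.815.
Since 10.557 > 7.815, we reject the null hypothesis — the data do not fit the 1:1:1:1 ratio.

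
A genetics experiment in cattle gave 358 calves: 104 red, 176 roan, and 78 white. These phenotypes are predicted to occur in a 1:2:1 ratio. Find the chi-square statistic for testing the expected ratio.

Expected counts for N = 358 under a 1:2:1 ratio (total parts = 4):
  red: 358 × 1/4 = 89.5
  roan: 358 × 2/4 = 179
  white: 358 × 1/4 = 89.5
χ² = Σ (O − E)² / E
  red: (104 − 89.5)² / 89.5 = 2.3492
  roan: (176 − 179)² / 179 = 0.0503
  white: (78 − 89.5)² / 89.5 = 1.4777
χ² = 2.3492 + 0.0503 + 1.4777 = 3.8772 ≈ 3.877

3.877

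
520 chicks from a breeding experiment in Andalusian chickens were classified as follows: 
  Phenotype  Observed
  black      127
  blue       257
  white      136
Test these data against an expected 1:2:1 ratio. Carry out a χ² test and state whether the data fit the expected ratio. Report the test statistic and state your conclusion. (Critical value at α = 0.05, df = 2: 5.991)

Under the 1:2:1 hypothesis (Σ ratio = 4, N = 520):
  black: 520 × 1/4 = 130
  blue: 520 × 2/4 = 260
  white: 520 × 1/4 = 130
χ² = Σ (O − E)² / E
  black: (127 − 130)² / 130 = 0.0692
  blue: (257 − 260)² / 260 = 0.0346
  white: (136 − 130)² / 130 = 0.2769
χ² = 0.0692 + 0.0346 + 0.2769 = 0.3807 ≈ 0.381
Degrees of freedom = 3 − 1 = 2; critical value at α = 0.05 is 5.991.
Since 0.381 < 5.991, we fail to reject the null hypothesis — the data are consistent with the 1:2:1 ratio.

0.381; consistent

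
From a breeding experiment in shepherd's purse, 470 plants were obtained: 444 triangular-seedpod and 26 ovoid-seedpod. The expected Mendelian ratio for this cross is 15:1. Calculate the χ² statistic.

Under the 15:1 hypothesis (Σ ratio = 16, N = 470):
  triangular-seedpod: 470 × 15/16 = 440.625
  ovoid-seedpod: 470 × 1/16 = 29.375
χ² = Σ (O − E)² / E
  triangular-seedpod: (444 − 440.625)² / 440.625 = 0.0259
  ovoid-seedpod: (26 − 29.375)² / 29.375 = 0.3878
χ² = 0.0259 + 0.3878 = 0.4137 ≈ 0.414

0.414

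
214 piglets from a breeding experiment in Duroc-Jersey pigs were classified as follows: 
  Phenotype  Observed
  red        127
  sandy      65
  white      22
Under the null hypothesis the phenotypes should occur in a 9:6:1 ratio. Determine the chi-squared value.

8.825

The 9:6:1 ratio has 16 parts, so with N = 214 the expected counts are:
  red: 214 × 9/16 = 120.375
  sandy: 214 × 6/16 = 80.25
  white: 214 × 1/16 = 13.375
χ² = Σ (O − E)² / E
  red: (127 − 120.375)² / 120.375 = 0.3646
  sandy: (65 − 80.25)² / 80.25 = 2.8980
  white: (22 − 13.375)² / 13.375 = 5.5619
χ² = 0.3646 + 2.8980 + 5.5619 = 8.8245 ≈ 8.825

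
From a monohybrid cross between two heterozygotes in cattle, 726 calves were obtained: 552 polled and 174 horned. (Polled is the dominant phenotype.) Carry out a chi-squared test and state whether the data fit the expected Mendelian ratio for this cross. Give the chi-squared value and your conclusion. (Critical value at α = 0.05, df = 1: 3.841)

0.413; consistent

For a monohybrid cross between heterozygotes with complete dominance, the expected phenotypic ratio is 3:1.
Total ratio parts = 4. Expected numbers out of 726:
  polled: 726 × 3/4 = 544.5
  horned: 726 × 1/4 = 181.5
χ² = Σ (O − E)² / E
  polled: (552 − 544.5)² / 544.5 = 0.1033
  horned: (174 − 181.5)² / 181.5 = 0.3099
χ² = 0.1033 + 0.3099 = 0.4132 ≈ 0.413
Degrees of freedom = 2 − 1 = 1; critical value at α = 0.05 is 3.841.
Since 0.413 < 3.841, we fail to reject the null hypothesis — the data are consistent with the 3:1 ratio.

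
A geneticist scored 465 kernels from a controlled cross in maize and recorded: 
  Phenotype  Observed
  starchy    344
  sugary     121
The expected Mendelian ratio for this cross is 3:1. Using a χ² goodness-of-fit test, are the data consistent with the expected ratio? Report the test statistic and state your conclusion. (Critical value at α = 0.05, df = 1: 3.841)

0.259; consistent

Expected counts for N = 465 under a 3:1 ratio (total parts = 4):
  starchy: 465 × 3/4 = 348.75
  sugary: 465 × 1/4 = 116.25
χ² = Σ (O − E)² / E
  starchy: (344 − 348.75)² / 348.75 = 0.0647
  sugary: (121 − 116.25)² / 116.25 = 0.1941
χ² = 0.0647 + 0.1941 = 0.2588 ≈ 0.259
Degrees of freedom = 2 − 1 = 1; critical value at α = 0.05 is 3.841.
Since 0.259 < 3.841, we fail to reject the null hypothesis — the data are consistent with the 3:1 ratio.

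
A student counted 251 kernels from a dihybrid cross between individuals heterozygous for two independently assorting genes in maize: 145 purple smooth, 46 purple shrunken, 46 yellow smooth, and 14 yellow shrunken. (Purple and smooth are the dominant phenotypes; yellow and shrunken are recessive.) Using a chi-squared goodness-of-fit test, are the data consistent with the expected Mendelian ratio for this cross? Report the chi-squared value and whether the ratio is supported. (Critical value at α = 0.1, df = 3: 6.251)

A dihybrid F₂ with independent assortment and complete dominance at both loci gives a 9:3:3:1 phenotypic ratio.
Total ratio parts = 16. Expected numbers out of 251:
  purple smooth: 251 × 9/16 = 141.1875
  purple shrunken: 251 × 3/16 = 47.0625
  yellow smooth: 251 × 3/16 = 47.0625
  yellow shrunken: 251 × 1/16 = 15.6875
χ² = Σ (O − E)² / E
  purple smooth: (145 − 141.1875)² / 141.1875 = 0.1029
  purple shrunken: (46 − 47.0625)² / 47.0625 = 0.0240
  yellow smooth: (46 − 47.0625)² / 47.0625 = 0.0240
  yellow shrunken: (14 − 15.6875)² / 15.6875 = 0.1815
χ² = 0.1029 + 0.0240 + 0.0240 + 0.1815 = 0.3324 ≈ 0.332
Degrees of freedom = 4 − 1 = 3; critical value at α = 0.1 is 6.251.
Since 0.332 < 6.251, we fail to reject the null hypothesis — the data are consistent with the 9:3:3:1 ratio.

0.332; consistent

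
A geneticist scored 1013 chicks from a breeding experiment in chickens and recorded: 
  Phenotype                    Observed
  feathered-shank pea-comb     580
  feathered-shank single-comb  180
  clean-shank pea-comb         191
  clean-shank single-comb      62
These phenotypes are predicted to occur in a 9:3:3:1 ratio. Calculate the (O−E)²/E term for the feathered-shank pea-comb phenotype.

0.182

Total ratio parts = 16. Expected numbers out of 1013:
  feathered-shank pea-comb: 1013 × 9/16 = 569.8125
  feathered-shank single-comb: 1013 × 3/16 = 189.9375
  clean-shank pea-comb: 1013 × 3/16 = 189.9375
  clean-shank single-comb: 1013 × 1/16 = 63.3125
Contribution of feathered-shank pea-comb: (580 − 569.8125)² / 569.8125 = 0.1821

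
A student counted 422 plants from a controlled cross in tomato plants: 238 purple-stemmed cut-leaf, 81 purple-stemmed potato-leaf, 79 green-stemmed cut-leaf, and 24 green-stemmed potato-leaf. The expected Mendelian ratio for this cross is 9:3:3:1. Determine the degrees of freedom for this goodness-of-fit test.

A goodness-of-fit test with 4 phenotype classes has df = 4 − 1 = 3.

3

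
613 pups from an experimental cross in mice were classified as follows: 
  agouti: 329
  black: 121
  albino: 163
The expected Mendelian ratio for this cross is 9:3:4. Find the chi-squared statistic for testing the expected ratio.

Total ratio parts = 16. Expected numbers out of 613:
  agouti: 613 × 9/16 = 344.8125
  black: 613 × 3/16 = 114.9375
  albino: 613 × 4/16 = 153.25
χ² = Σ (O − E)² / E
  agouti: (329 − 344.8125)² / 344.8125 = 0.7251
  black: (121 − 114.9375)² / 114.9375 = 0.3198
  albino: (163 − 153.25)² / 153.25 = 0.6203
χ² = 0.7251 + 0.3198 + 0.6203 = 1.6652 ≈ 1.665

1.665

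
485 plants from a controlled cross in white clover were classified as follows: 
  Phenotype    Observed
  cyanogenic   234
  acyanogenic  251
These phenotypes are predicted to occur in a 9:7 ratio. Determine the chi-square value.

12.621

Expected counts for N = 485 under a 9:7 ratio (total parts = 16):
  cyanogenic: 485 × 9/16 = 272.8125
  acyanogenic: 485 × 7/16 = 212.1875
χ² = Σ (O − E)² / E
  cyanogenic: (234 − 272.8125)² / 272.8125 = 5.5218
  acyanogenic: (251 − 212.1875)² / 212.1875 = 7.0994
χ² = 5.5218 + 7.0994 = 12.6212 ≈ 12.621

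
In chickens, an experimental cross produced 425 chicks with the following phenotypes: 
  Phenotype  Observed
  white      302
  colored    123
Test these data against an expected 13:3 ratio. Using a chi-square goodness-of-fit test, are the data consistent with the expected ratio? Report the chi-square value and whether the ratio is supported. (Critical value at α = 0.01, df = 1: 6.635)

28.974; not consistent

Under the 13:3 hypothesis (Σ ratio = 16, N = 425):
  white: 425 × 13/16 = 345.3125
  colored: 425 × 3/16 = 79.6875
χ² = Σ (O − E)² / E
  white: (302 − 345.3125)² / 345.3125 = 5.4327
  colored: (123 − 79.6875)² / 79.6875 = 23.5416
χ² = 5.4327 + 23.5416 = 28.9743 ≈ 28.974
Degrees of freedom = 2 − 1 = 1; critical value at α = 0.01 is 6.635.
Since 28.974 > 6.635, we reject the null hypothesis — the data do not fit the 13:3 ratio.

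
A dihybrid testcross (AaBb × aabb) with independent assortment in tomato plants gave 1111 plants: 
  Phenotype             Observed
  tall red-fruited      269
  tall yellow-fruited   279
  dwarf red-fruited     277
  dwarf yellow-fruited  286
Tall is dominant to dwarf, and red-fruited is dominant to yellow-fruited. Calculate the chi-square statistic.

A dihybrid testcross with independent assortment gives a 1:1:1:1 ratio.
Expected counts for N = 1111 under a 1:1:1:1 ratio (total parts = 4):
  tall red-fruited: 1111 × 1/4 = 277.75
  tall yellow-fruited: 1111 × 1/4 = 277.75
  dwarf red-fruited: 1111 × 1/4 = 277.75
  dwarf yellow-fruited: 1111 × 1/4 = 277.75
χ² = Σ (O − E)² / E
  tall red-fruited: (269 − 277.75)² / 277.75 = 0.2757
  tall yellow-fruited: (279 − 277.75)² / 277.75 = 0.0056
  dwarf red-fruited: (277 − 277.75)² / 277.75 = 0.0020
  dwarf yellow-fruited: (286 − 277.75)² / 277.75 = 0.2450
χ² = 0.2757 + 0.0056 + 0.0020 + 0.2450 = 0.5283 ≈ 0.528

0.528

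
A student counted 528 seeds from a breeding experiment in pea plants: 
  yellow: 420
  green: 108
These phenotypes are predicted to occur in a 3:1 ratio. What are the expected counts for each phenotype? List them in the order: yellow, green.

The 3:1 ratio has 4 parts, so with N = 528 the expected counts are:
  yellow: 528 × 3/4 = 396
  green: 528 × 1/4 = 132

396, 132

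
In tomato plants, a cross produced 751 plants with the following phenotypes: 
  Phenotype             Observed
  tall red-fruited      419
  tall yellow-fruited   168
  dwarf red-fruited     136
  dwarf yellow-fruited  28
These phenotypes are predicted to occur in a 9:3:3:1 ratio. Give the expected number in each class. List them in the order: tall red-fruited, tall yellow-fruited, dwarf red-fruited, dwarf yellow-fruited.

422.4375, 140.8125, 140.8125, 46.9375

Total ratio parts = 16. Expected numbers out of 751:
  tall red-fruited: 751 × 9/16 = 422.4375
  tall yellow-fruited: 751 × 3/16 = 140.8125
  dwarf red-fruited: 751 × 3/16 = 140.8125
  dwarf yellow-fruited: 751 × 1/16 = 46.9375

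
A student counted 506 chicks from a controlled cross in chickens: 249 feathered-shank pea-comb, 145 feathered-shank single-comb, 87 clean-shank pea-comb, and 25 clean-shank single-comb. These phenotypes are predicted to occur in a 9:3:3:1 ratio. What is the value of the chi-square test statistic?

32.983

Under the 9:3:3:1 hypothesis (Σ ratio = 16, N = 506):
  feathered-shank pea-comb: 506 × 9/16 = 284.625
  feathered-shank single-comb: 506 × 3/16 = 94.875
  clean-shank pea-comb: 506 × 3/16 = 94.875
  clean-shank single-comb: 506 × 1/16 = 31.625
χ² = Σ (O − E)² / E
  feathered-shank pea-comb: (249 − 284.625)² / 284.625 = 4.4590
  feathered-shank single-comb: (145 − 94.875)² / 94.875 = 26.4824
  clean-shank pea-comb: (87 − 94.875)² / 94.875 = 0.6537
  clean-shank single-comb: (25 − 31.625)² / 31.625 = 1.3878
χ² = 4.4590 + 26.4824 + 0.6537 + 1.3878 = 32.9829 ≈ 32.983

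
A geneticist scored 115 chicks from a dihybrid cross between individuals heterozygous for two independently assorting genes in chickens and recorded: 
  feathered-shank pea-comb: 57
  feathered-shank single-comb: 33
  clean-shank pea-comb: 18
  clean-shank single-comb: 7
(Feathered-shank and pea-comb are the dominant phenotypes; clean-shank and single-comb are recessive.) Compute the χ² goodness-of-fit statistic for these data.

7.574

A dihybrid F₂ with independent assortment and complete dominance at both loci gives a 9:3:3:1 phenotypic ratio.
Expected counts for N = 115 under a 9:3:3:1 ratio (total parts = 16):
  feathered-shank pea-comb: 115 × 9/16 = 64.6875
  feathered-shank single-comb: 115 × 3/16 = 21.5625
  clean-shank pea-comb: 115 × 3/16 = 21.5625
  clean-shank single-comb: 115 × 1/16 = 7.1875
χ² = Σ (O − E)² / E
  feathered-shank pea-comb: (57 − 64.6875)² / 64.6875 = 0.9136
  feathered-shank single-comb: (33 − 21.5625)² / 21.5625 = 6.0668
  clean-shank pea-comb: (18 − 21.5625)² / 21.5625 = 0.5886
  clean-shank single-comb: (7 − 7.1875)² / 7.1875 = 0.0049
χ² = 0.9136 + 6.0668 + 0.5886 + 0.0049 = 7.5739 ≈ 7.574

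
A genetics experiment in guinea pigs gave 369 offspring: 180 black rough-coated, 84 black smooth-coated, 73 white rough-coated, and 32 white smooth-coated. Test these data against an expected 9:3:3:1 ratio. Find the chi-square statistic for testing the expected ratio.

The 9:3:3:1 ratio has 16 parts, so with N = 369 the expected counts are:
  black rough-coated: 369 × 9/16 = 207.5625
  black smooth-coated: 369 × 3/16 = 69.1875
  white rough-coated: 369 × 3/16 = 69.1875
  white smooth-coated: 369 × 1/16 = 23.0625
χ² = Σ (O − E)² / E
  black rough-coated: (180 − 207.5625)² / 207.5625 = 3.6601
  black smooth-coated: (84 − 69.1875)² / 69.1875 = 3.1712
  white rough-coated: (73 − 69.1875)² / 69.1875 = 0.2101
  white smooth-coated: (32 − 23.0625)² / 23.0625 = 3.4636
χ² = 3.6601 + 3.1712 + 0.2101 + 3.4636 = 10.505

10.505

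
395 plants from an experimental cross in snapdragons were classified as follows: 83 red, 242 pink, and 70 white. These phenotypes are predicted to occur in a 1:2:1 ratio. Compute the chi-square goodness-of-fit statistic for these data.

20.909

The 1:2:1 ratio has 4 parts, so with N = 395 the expected counts are:
  red: 395 × 1/4 = 98.75
  pink: 395 × 2/4 = 197.5
  white: 395 × 1/4 = 98.75
χ² = Σ (O − E)² / E
  red: (83 − 98.75)² / 98.75 = 2.5120
  pink: (242 − 197.5)² / 197.5 = 10.0266
  white: (70 − 98.75)² / 98.75 = 8.3703
χ² = 2.5120 + 10.0266 + 8.3703 = 20.9089 ≈ 20.909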